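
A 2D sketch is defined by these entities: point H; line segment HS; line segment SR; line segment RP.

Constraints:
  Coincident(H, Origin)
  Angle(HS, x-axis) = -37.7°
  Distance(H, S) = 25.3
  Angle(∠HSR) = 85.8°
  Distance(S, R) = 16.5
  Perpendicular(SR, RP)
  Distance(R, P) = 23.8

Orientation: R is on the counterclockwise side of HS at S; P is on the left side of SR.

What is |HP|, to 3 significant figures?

14.7

H is at the origin; HS runs at -37.7° with length 25.3, so S = 25.3·(cos -37.7°, sin -37.7°) = (20.0, -15.5). ∠HSR = 85.8°, so SR runs at -37.7° + (180° − 85.8°) = 56.5° from the x-axis; with |SR| = 16.5, R = S + 16.5·(cos 56.5°, sin 56.5°) = (29.1, -1.71). SR ⟂ RP; with |RP| = 23.8 on the left of SR, P = R + 23.8·(-0.834, 0.552) = (9.28, 11.4). Then |HP| = |P − H| = 14.7.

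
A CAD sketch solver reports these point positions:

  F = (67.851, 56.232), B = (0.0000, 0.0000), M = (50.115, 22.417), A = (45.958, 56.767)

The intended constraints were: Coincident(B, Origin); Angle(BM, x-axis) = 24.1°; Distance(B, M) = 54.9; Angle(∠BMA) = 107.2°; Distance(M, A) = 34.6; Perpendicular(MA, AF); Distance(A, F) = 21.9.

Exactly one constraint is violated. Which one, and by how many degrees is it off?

Perpendicular(MA, AF) — off by 8.30°.

B = (0.00, 0.00) ✓; BM at 24.10° ✓; |BM| = 54.90 ✓; ∠BMA = 107.2° ✓; |MA| = 34.60 ✓; ∠(MA, AF) = 98.30° ✗; |AF| = 21.90 ✓.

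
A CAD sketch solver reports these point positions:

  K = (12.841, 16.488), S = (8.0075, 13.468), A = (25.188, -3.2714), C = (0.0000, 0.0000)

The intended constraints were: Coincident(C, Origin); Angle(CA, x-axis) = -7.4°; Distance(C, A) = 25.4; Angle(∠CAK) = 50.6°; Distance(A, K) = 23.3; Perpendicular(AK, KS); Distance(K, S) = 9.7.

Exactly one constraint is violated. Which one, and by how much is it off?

Distance(K, S) = 9.7 — off by 4.00.

C = (0.00, 0.00) ✓; CA at -7.400° ✓; |CA| = 25.40 ✓; ∠CAK = 50.60° ✓; |AK| = 23.30 ✓; ∠(AK, KS) = 90.00° ✓; |KS| = 5.699 ✗.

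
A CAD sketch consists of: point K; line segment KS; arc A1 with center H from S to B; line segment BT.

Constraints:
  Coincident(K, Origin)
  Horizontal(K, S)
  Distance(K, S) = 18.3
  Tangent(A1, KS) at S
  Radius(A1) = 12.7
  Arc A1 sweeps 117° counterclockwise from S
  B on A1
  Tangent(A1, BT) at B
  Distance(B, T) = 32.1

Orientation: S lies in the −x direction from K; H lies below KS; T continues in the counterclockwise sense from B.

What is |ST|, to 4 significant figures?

47.18

On A1, S sits at bearing 90° from H; a 117° counterclockwise sweep puts B at bearing 207°, so B = H + 12.7·(cos 207°, sin 207°) = (-29.62, -18.47). A1 meets BT tangentially, so HB is at right angles to BT, so BT runs along (−sin 207°, cos 207°); with |BT| = 32.1, T = (-15.04, -47.07). Then |ST| = |T − S| = 47.18.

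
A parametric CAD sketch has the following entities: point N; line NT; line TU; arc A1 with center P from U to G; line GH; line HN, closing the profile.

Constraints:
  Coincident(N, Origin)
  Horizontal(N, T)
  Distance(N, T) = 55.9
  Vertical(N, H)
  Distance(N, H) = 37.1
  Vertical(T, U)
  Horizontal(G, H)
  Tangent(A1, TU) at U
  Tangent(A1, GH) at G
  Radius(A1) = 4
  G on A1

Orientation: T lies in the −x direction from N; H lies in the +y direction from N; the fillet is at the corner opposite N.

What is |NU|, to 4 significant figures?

64.96

The virtual corner opposite N is at (-55.90, 37.10). Since A1 is tangent to TU there, PU ⟂ TU and A1 meets GH tangentially, so PG is at right angles to GH, with radius 4.0, so the center P sits 4.0 in from both sides at P = (-51.90, 33.10). That places the tangent points at U = (-55.90, 33.10) on TU and G = (-51.90, 37.10) on GH. Then |NU| = |U − N| = 64.96.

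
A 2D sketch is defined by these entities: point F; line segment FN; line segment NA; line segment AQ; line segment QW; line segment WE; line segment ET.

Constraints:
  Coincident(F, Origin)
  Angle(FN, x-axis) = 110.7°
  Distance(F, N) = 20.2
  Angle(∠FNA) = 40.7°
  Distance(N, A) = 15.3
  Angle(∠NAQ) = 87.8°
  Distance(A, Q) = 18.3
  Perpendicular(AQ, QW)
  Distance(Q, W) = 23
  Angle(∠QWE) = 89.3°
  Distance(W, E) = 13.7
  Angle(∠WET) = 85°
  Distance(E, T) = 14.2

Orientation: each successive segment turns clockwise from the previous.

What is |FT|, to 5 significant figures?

11.670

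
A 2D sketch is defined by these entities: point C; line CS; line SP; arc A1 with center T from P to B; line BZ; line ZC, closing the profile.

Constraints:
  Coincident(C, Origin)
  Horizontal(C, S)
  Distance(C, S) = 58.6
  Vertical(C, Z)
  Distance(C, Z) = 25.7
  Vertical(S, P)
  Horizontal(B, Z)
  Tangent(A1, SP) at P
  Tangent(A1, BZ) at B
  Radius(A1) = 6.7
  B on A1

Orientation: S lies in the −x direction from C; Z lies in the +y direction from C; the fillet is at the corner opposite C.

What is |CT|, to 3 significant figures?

55.3

C is at the origin; C and S share the same y with |CS| = 58.6 and S on the −x side, so S = (-58.6, 0.00). CZ is vertical with |CZ| = 25.7 and Z on the +y side, so Z = (0.00, 25.7). The virtual corner opposite C is at (-58.6, 25.7). Since A1 is tangent to SP there, TP ⟂ SP and A1 meets BZ tangentially, so TB is at right angles to BZ, with radius 6.7, so the center T sits 6.7 in from both sides at T = (-51.9, 19.0). Then |CT| = |T − C| = 55.3.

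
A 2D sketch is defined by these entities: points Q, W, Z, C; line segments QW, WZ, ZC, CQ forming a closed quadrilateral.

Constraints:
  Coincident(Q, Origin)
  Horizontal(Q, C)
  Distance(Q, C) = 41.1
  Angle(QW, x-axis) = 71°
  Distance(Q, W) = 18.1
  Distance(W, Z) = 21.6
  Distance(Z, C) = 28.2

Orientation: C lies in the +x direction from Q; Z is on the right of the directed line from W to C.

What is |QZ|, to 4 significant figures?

13.49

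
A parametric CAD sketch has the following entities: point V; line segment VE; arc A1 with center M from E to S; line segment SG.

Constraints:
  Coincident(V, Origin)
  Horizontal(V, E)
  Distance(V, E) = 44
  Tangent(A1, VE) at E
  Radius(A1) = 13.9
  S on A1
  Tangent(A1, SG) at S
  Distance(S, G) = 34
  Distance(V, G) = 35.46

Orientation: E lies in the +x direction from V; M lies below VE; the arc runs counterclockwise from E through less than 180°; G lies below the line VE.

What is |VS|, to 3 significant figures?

33.3

Checks: |MS| = 13.90 ✓; ∠(MS, SG) = 90.00° ✓; |SG| = 34.00 ✓; |VG| = 35.46 ✓.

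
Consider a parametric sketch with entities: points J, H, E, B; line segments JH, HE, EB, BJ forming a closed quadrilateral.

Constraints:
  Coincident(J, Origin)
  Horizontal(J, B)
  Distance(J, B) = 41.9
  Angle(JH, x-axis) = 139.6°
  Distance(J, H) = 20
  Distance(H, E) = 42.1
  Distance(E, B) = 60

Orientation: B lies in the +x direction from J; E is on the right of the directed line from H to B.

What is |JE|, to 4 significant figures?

30.80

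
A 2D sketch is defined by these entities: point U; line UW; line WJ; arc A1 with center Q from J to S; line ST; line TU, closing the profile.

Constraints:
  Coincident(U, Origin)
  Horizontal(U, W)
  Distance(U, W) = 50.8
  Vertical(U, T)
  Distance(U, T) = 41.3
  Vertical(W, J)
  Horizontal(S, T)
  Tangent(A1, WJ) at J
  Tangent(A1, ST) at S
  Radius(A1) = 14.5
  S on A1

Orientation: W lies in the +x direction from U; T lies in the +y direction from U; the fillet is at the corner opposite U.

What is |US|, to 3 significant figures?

55.0

U is at the origin; U and W share the same y with |UW| = 50.8 and W on the +x side, so W = (50.8, 0.00). UT is vertical with |UT| = 41.3 and T on the +y side, so T = (0.00, 41.3). The virtual corner opposite U is at (50.8, 41.3). A1 meets WJ tangentially, so QJ is at right angles to WJ and A1 meets ST tangentially, so QS is at right angles to ST, with radius 14.5, so the center Q sits 14.5 in from both sides at Q = (36.3, 26.8). That places the tangent points at J = (50.8, 26.8) on WJ and S = (36.3, 41.3) on ST. Then |US| = |S − U| = 55.0.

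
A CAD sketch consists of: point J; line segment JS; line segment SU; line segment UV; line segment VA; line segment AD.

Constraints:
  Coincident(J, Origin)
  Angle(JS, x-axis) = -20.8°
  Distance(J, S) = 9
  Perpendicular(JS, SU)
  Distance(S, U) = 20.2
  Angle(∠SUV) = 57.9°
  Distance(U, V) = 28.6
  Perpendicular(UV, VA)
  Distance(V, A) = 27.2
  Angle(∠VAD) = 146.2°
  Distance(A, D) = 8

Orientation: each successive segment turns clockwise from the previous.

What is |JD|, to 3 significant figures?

22.3

J is at the origin; JS runs at -20.8° with length 9.0, so S = (8.41, -3.20). JS is perpendicular to SU, so SU runs at -111°; with |SU| = 20.2, U = (1.24, -22.1). ∠SUV = 57.9° gives UV at 127° from the x-axis; with |UV| = 28.6, V = (-16.0, 0.731). UV is perpendicular to VA, so VA runs at 37.1°; with |VA| = 27.2, A = (5.68, 17.1). ∠VAD = 146.2° gives AD at 3.30° from the x-axis; with |AD| = 8.0, D = (13.7, 17.6). Then |JD| = |D − J| = 22.3.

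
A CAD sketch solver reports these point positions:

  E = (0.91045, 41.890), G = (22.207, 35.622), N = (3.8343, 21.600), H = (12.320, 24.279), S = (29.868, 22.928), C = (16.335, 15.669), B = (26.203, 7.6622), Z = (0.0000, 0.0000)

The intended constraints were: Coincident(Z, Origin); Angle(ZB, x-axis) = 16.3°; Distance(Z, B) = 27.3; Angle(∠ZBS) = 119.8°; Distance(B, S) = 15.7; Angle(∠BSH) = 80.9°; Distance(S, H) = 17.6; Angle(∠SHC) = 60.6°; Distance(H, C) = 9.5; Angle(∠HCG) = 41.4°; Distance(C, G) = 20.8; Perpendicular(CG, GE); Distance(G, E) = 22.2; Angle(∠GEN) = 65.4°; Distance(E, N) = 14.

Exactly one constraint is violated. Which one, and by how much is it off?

Distance(E, N) = 14 — off by 6.50.

Z = (0.00, 0.00) ✓; ZB at 16.30° ✓; |ZB| = 27.30 ✓; ∠ZBS = 119.8° ✓; |BS| = 15.70 ✓; ∠BSH = 80.90° ✓; |SH| = 17.60 ✓; ∠SHC = 60.60° ✓; |HC| = 9.500 ✓; ∠HCG = 41.40° ✓; |CG| = 20.80 ✓; ∠(CG, GE) = 90.00° ✓; |GE| = 22.20 ✓; ∠GEN = 65.40° ✓; |EN| = 20.50 ✗.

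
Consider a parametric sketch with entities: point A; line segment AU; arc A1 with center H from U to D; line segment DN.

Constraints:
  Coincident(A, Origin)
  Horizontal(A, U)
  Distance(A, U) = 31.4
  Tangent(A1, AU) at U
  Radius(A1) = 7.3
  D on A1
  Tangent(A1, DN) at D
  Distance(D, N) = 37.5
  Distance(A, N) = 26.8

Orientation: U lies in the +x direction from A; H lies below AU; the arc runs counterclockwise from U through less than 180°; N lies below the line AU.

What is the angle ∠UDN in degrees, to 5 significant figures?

159.18°

Checks: |AU| = 31.40 ✓; |HD| = 7.300 ✓; ∠(HD, DN) = 90.00° ✓; |DN| = 37.50 ✓; |AN| = 26.80 ✓.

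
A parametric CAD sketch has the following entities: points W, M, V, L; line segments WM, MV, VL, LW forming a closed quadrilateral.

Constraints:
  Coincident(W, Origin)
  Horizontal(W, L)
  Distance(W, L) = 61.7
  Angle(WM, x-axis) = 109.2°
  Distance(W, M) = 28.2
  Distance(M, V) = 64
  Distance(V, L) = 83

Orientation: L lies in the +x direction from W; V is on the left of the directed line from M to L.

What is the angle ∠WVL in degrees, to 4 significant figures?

43.74°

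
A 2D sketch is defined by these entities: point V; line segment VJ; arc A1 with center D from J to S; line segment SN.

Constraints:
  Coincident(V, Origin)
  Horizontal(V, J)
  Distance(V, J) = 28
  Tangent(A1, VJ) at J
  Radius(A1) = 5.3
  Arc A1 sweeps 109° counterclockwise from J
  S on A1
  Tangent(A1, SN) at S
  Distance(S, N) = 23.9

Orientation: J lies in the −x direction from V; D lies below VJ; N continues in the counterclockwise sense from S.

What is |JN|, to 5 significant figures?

29.753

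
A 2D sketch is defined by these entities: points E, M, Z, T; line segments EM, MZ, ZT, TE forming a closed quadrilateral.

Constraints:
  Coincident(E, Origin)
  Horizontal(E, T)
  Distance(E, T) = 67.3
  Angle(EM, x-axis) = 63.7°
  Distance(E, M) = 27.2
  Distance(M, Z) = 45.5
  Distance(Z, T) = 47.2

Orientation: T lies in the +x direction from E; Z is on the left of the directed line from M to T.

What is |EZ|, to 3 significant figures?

69.2

Checks: |MZ| = 45.50 ✓; |ZT| = 47.20 ✓.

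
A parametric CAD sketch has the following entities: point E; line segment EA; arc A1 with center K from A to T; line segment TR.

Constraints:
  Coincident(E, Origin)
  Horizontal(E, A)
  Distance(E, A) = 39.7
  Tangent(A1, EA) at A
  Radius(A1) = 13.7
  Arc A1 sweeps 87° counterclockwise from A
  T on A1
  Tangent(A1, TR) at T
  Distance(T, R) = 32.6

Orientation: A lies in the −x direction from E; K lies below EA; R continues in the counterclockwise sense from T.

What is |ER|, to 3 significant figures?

71.5

E is at the origin; E and A share the same y with |EA| = 39.7 and A on the −x side, so A = (-39.7, 0.00). The tangent condition forces KA to be normal to EA, so K = A + (0, -13.7) = (-39.7, -13.7). On A1, A sits at bearing 90° from K; an 87° counterclockwise sweep puts T at bearing 177°, so T = K + 13.7·(cos 177°, sin 177°) = (-53.4, -13.0). The tangent condition forces KT to be normal to TR, so TR runs along (−sin 177°, cos 177°); with |TR| = 32.6, R = (-55.1, -45.5). Then |ER| = |R − E| = 71.5.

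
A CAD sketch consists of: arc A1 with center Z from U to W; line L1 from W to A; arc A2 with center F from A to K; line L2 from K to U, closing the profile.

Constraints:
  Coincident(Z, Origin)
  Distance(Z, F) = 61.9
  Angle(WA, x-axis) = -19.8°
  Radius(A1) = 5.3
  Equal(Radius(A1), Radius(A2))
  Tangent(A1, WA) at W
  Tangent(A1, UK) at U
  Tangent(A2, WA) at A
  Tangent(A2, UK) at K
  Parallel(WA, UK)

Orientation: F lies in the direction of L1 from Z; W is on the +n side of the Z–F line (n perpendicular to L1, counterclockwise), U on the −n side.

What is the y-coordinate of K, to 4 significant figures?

-25.95

Tangency of A1 to both parallel lines with radius 5.3 puts W and U at Z ± 5.3·n: W = (1.795, 4.987), U = (-1.795, -4.987). Equal radii place A and K the same way about F: A = F + 5.3·n = (60.04, -15.98), K = F − 5.3·n = (56.45, -25.95). So K.y = -25.95.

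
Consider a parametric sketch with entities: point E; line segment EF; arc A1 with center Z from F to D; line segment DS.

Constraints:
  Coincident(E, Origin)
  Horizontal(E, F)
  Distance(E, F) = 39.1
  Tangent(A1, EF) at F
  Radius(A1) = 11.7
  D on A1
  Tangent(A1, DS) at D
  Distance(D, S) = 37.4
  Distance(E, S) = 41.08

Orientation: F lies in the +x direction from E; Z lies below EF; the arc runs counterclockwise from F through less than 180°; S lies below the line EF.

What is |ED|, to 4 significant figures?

29.41

Checks: |EF| = 39.10 ✓; |ZD| = 11.70 ✓; ∠(ZD, DS) = 90.00° ✓; |DS| = 37.40 ✓; |ES| = 41.08 ✓.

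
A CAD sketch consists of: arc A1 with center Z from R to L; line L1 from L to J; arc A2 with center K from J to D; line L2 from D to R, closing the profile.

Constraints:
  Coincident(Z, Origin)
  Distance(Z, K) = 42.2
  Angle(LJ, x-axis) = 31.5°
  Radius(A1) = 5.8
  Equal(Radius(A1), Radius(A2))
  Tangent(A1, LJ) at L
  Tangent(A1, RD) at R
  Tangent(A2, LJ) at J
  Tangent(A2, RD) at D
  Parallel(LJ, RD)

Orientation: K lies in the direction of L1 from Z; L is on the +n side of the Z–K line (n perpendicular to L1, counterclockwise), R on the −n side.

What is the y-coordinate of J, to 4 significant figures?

26.99

The slot axis is L1's direction at 31.5°, so u = (cos 31.5°, sin 31.5°) = (0.8526, 0.5225) and n = (−sin 31.5°, cos 31.5°) = (-0.5225, 0.8526). Z is at the origin and K lies 42.2 along u from Z, so K = 42.2·u = (35.98, 22.05). Tangency of A1 to both parallel lines with radius 5.8 puts L and R at Z ± 5.8·n: L = (-3.030, 4.945), R = (3.030, -4.945). Equal radii place J and D the same way about K: J = K + 5.8·n = (32.95, 26.99), D = K − 5.8·n = (39.01, 17.10). So J.y = 26.99.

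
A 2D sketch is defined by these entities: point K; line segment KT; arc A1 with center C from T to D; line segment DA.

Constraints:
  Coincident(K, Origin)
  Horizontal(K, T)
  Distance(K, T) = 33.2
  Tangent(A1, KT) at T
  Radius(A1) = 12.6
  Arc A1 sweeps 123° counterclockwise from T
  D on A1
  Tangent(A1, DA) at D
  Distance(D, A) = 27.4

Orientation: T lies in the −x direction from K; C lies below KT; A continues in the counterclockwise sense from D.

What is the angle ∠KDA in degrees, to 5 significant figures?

80.974°

On A1, T sits at bearing 90° from C; a 123° counterclockwise sweep puts D at bearing 213°, so D = C + 12.6·(cos 213°, sin 213°) = (-43.767, -19.462). A1 meets DA tangentially, so CD is at right angles to DA, so DA runs along (−sin 213°, cos 213°); with |DA| = 27.4, A = (-28.844, -42.442). Then cos ∠KDA = DK·DA / (|DK||DA|), giving 80.974°.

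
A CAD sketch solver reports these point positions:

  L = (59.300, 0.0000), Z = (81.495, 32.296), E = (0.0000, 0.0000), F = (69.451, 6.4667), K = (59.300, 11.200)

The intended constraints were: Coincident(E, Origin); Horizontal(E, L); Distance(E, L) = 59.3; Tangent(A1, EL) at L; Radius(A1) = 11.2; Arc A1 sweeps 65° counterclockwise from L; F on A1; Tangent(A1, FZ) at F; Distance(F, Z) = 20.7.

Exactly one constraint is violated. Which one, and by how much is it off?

Distance(F, Z) = 20.7 — off by 7.80.

E = (0.00, 0.00) ✓; E.y = 0.00, L.y = 0.00 ✓; |EL| = 59.30 ✓; ∠(KL, LE) = 90.00° ✓; |KL| = 11.20 ✓; bearing(K→F) − bearing(K→L) = 65.00° ✓; |KF| = 11.20 ✓; ∠(KF, FZ) = 90.00° ✓; |FZ| = 28.50 ✗.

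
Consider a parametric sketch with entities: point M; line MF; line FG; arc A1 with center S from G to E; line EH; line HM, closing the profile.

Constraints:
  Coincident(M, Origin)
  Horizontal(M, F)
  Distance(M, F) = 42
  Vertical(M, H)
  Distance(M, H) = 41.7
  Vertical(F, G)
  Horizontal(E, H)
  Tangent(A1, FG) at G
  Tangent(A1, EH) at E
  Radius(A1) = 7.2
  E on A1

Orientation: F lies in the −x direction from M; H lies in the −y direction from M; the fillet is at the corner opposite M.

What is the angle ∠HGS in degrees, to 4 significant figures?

9.728°

M is at the origin; M and F share the same y with |MF| = 42.0 and F on the −x side, so F = (-42.00, 0.000). MH is vertical with |MH| = 41.7 and H on the −y side, so H = (0.000, -41.70). The virtual corner opposite M is at (-42.00, -41.70). Tangency of A1 to FG means the radius SG is perpendicular to FG and since A1 is tangent to EH there, SE ⟂ EH, with radius 7.2, so the center S sits 7.2 in from both sides at S = (-34.80, -34.50). That places the tangent points at G = (-42.00, -34.50) on FG and E = (-34.80, -41.70) on EH. Then cos ∠HGS = GH·GS / (|GH||GS|), giving 9.728°.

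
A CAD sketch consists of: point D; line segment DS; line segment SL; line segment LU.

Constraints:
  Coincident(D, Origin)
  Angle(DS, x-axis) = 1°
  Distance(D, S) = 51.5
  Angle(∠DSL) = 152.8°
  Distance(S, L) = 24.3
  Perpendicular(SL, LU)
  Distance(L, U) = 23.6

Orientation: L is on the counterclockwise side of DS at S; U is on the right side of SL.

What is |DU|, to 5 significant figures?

84.480

D is at the origin; DS runs at 1.0° with length 51.5, so S = 51.5·(cos 1.0°, sin 1.0°) = (51.492, 0.89880). ∠DSL = 152.8°, so SL runs at 1.0° + (180° − 152.8°) = 28.200° from the x-axis; with |SL| = 24.3, L = S + 24.3·(cos 28.200°, sin 28.200°) = (72.908, 12.382). SL ⟂ LU; with |LU| = 23.6 on the right of SL, U = L + 23.6·(0.47255, -0.88130) = (84.060, -8.4170). Then |DU| = |U − D| = 84.480.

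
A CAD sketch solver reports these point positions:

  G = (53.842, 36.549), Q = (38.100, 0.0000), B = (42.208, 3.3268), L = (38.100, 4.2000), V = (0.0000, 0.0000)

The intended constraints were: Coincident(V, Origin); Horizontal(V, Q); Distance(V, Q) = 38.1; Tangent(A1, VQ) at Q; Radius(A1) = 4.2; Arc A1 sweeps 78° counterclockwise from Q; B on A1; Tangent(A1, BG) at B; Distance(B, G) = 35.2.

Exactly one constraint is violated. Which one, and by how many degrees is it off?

Tangent(A1, BG) at B — off by 7.30°.

V = (0.00, 0.00) ✓; V.y = 0.00, Q.y = 0.00 ✓; |VQ| = 38.10 ✓; ∠(LQ, QV) = 90.00° ✓; |LQ| = 4.200 ✓; bearing(L→B) − bearing(L→Q) = 78.00° ✓; |LB| = 4.200 ✓; ∠(LB, BG) = 97.30° ✗; |BG| = 35.20 ✓.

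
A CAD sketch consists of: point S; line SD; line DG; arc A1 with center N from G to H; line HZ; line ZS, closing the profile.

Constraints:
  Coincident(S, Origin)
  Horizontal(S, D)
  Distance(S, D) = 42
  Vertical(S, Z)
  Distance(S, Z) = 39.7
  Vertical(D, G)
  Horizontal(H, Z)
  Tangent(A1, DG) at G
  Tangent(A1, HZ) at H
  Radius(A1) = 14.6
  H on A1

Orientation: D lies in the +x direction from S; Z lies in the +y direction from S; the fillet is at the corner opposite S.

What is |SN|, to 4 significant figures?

37.16

SZ is vertical with |SZ| = 39.7 and Z on the +y side, so Z = (0.000, 39.70). The virtual corner opposite S is at (42.00, 39.70). The tangent condition forces NG to be normal to DG and since A1 is tangent to HZ there, NH ⟂ HZ, with radius 14.6, so the center N sits 14.6 in from both sides at N = (27.40, 25.10). Then |SN| = |N − S| = 37.16.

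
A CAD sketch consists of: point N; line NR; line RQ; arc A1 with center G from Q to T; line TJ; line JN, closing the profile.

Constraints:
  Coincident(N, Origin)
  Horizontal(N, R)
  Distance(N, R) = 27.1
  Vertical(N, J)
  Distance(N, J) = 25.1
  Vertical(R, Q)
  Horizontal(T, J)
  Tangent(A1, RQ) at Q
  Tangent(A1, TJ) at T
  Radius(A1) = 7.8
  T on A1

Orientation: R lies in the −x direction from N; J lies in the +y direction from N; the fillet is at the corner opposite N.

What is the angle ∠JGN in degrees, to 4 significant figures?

63.88°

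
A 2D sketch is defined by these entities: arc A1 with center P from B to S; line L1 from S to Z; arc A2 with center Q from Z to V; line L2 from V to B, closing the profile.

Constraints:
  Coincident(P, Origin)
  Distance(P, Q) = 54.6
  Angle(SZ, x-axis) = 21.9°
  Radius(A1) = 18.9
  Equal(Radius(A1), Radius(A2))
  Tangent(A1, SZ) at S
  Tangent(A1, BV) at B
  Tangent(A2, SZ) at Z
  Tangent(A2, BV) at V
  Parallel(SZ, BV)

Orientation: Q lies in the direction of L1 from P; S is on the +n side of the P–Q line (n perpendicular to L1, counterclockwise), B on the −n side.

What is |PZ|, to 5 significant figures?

57.779

Tangency of A1 to both parallel lines with radius 18.9 puts S and B at P ± 18.9·n: S = (-7.0495, 17.536), B = (7.0495, -17.536). Equal radii place Z and V the same way about Q: Z = Q + 18.9·n = (43.610, 37.901), V = Q − 18.9·n = (57.709, 2.8290). Then |PZ| = |Z − P| = 57.779.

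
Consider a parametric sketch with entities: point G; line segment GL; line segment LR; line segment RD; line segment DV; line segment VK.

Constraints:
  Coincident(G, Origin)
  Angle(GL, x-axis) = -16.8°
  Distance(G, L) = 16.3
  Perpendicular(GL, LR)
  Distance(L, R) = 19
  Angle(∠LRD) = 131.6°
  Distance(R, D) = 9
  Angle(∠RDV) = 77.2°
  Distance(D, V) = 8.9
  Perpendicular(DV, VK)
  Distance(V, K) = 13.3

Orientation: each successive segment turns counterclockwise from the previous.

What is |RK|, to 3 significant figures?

8.26

∠RDV = 77.2° gives DV at -136° from the x-axis; with |DV| = 8.9, V = (10.0, 14.9). The perpendicularity gives VK at right angles to DV, so VK runs at -45.6°; with |VK| = 13.3, K = (19.3, 5.41). Then |RK| = |K − R| = 8.26.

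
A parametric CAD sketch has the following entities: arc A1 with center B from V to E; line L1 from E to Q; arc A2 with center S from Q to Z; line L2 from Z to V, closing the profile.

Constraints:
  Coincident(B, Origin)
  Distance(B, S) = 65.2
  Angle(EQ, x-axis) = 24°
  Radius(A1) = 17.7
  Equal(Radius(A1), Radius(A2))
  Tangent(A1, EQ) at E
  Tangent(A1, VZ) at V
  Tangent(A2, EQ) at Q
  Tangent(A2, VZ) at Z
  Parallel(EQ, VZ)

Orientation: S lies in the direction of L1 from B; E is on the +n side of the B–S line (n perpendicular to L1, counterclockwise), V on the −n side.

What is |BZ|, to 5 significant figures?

67.560

The slot axis is L1's direction at 24.0°, so u = (cos 24.0°, sin 24.0°) = (0.91355, 0.40674) and n = (−sin 24.0°, cos 24.0°) = (-0.40674, 0.91355). B is at the origin and S lies 65.2 along u from B, so S = 65.2·u = (59.563, 26.519). Tangency of A1 to both parallel lines with radius 17.7 puts E and V at B ± 17.7·n: E = (-7.1992, 16.170), V = (7.1992, -16.170). Equal radii place Q and Z the same way about S: Q = S + 17.7·n = (52.364, 42.689), Z = S − 17.7·n = (66.762, 10.349). Then |BZ| = |Z − B| = 67.560.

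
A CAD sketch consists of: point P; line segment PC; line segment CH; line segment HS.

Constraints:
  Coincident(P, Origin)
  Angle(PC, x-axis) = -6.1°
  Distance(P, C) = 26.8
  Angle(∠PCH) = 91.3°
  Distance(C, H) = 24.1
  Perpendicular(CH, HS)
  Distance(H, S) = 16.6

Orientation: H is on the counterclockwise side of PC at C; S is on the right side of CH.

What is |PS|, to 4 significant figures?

49.93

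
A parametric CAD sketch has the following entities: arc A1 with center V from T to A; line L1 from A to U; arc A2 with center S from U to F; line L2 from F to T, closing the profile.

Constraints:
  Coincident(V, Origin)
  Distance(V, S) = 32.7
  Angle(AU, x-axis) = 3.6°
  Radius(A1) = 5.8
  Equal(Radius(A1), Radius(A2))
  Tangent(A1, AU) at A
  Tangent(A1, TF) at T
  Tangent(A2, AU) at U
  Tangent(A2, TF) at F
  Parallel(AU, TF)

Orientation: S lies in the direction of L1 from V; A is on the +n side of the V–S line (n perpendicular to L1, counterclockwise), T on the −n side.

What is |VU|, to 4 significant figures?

33.21

The slot axis is L1's direction at 3.6°, so u = (cos 3.6°, sin 3.6°) = (0.9980, 0.06279) and n = (−sin 3.6°, cos 3.6°) = (-0.06279, 0.9980). V is at the origin and S lies 32.7 along u from V, so S = 32.7·u = (32.64, 2.053). Tangency of A1 to both parallel lines with radius 5.8 puts A and T at V ± 5.8·n: A = (-0.3642, 5.789), T = (0.3642, -5.789). Equal radii place U and F the same way about S: U = S + 5.8·n = (32.27, 7.842), F = S − 5.8·n = (33.00, -3.735). Then |VU| = |U − V| = 33.21.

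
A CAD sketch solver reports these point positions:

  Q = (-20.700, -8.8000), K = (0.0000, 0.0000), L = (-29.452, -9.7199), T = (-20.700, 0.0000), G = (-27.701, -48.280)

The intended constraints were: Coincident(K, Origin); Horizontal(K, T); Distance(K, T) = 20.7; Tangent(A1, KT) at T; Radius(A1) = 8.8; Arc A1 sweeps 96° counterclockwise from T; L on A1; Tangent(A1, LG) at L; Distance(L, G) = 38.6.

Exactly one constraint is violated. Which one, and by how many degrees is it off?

Tangent(A1, LG) at L — off by 3.40°.

K = (0.00, 0.00) ✓; K.y = 0.00, T.y = 0.00 ✓; |KT| = 20.70 ✓; ∠(QT, TK) = 90.00° ✓; |QT| = 8.800 ✓; bearing(Q→L) − bearing(Q→T) = 96.00° ✓; |QL| = 8.800 ✓; ∠(QL, LG) = 93.40° ✗; |LG| = 38.60 ✓.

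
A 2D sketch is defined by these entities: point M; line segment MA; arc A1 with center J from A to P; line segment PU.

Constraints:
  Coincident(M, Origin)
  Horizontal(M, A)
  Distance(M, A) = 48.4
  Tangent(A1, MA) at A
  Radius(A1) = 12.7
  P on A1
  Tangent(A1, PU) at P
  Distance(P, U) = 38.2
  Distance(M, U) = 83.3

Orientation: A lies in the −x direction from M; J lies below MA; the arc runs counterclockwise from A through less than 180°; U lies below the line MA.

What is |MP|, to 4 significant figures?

61.71

Checks: |JP| = 12.70 ✓; ∠(JP, PU) = 90.00° ✓; |PU| = 38.20 ✓; |MU| = 83.30 ✓.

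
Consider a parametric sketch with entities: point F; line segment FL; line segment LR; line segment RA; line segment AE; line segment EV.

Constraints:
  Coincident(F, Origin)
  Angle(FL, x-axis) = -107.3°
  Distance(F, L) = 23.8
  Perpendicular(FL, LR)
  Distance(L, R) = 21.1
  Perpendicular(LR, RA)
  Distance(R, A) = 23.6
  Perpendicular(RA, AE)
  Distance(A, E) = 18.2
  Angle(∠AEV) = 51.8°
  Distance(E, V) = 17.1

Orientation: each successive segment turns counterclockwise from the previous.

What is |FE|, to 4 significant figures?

2.907

LR ⟂ RA, so RA runs at 72.70°; with |RA| = 23.6, A = (20.09, -6.466). The perpendicularity gives AE at right angles to RA, so AE runs at 162.7°; with |AE| = 18.2, E = (2.709, -1.053). Then |FE| = |E − F| = 2.907.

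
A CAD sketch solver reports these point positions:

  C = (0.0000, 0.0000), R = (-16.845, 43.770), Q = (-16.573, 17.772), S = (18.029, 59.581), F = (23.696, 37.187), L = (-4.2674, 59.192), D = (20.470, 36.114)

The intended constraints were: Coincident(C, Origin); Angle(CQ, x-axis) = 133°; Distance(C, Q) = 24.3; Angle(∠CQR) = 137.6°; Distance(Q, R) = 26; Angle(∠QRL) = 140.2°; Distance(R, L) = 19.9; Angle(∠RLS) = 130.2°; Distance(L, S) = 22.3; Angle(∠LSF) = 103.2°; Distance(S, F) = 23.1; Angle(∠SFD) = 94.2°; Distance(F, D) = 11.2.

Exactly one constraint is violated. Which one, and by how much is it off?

Distance(F, D) = 11.2 — off by 7.80.

C = (0.00, 0.00) ✓; CQ at 133.0° ✓; |CQ| = 24.30 ✓; ∠CQR = 137.6° ✓; |QR| = 26.00 ✓; ∠QRL = 140.2° ✓; |RL| = 19.90 ✓; ∠RLS = 130.2° ✓; |LS| = 22.30 ✓; ∠LSF = 103.2° ✓; |SF| = 23.10 ✓; ∠SFD = 94.20° ✓; |FD| = 3.400 ✗.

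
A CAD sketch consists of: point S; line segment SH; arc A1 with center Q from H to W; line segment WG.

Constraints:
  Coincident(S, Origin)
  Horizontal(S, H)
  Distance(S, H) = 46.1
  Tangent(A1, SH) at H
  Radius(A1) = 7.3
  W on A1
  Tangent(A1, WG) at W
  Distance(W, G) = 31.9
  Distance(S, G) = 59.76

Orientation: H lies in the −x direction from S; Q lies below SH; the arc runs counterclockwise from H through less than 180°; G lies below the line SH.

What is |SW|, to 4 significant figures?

53.93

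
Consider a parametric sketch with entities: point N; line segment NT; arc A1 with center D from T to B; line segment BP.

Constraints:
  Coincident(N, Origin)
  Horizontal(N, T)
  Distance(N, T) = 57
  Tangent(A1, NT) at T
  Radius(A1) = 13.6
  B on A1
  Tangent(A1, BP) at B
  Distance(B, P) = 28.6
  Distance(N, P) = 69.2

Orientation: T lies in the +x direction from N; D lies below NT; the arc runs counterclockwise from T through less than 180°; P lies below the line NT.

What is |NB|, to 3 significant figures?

47.4

Checks: |DB| = 13.60 ✓; ∠(DB, BP) = 90.00° ✓; |BP| = 28.60 ✓; |NP| = 69.20 ✓.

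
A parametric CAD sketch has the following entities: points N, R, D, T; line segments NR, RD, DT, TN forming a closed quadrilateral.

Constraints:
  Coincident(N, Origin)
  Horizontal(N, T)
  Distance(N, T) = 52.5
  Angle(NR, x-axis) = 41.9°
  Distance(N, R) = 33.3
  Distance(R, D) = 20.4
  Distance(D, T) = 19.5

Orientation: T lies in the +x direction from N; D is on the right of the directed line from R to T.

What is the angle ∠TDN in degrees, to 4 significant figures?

162.6°

N is at the origin; NT is horizontal with |NT| = 52.5 and T in +x, so T = (52.5, 0). NR runs at 41.9° with |NR| = 33.3, so R = (24.79, 22.24). D is determined by |RD| = 20.4 and |DT| = 19.5 together: it lies at the intersection of circle(R, 20.4) and circle(T, 19.5). With |RT| = 35.53, the foot of the radical line on RT is 18.27 from R and the perpendicular offset is √(20.4² − 18.27²) = 9.071. Taking the right-of-RT solution: D = (33.36, 3.728).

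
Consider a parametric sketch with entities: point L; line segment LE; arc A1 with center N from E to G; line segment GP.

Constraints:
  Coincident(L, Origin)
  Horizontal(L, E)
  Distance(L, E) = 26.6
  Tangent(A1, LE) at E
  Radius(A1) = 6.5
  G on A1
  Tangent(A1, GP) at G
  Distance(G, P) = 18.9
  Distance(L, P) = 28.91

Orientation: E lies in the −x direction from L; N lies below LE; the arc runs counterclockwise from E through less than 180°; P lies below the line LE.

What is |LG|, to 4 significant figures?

32.89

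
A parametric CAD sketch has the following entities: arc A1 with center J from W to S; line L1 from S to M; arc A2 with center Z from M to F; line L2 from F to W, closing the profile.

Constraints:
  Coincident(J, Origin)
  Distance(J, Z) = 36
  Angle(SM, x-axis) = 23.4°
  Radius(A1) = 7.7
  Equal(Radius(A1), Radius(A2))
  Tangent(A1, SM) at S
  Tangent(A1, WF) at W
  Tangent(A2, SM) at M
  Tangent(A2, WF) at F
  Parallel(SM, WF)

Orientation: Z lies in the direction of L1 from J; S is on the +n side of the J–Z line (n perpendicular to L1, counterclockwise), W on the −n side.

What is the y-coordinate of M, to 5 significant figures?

21.364

Tangency of A1 to both parallel lines with radius 7.7 puts S and W at J ± 7.7·n: S = (-3.0580, 7.0667), W = (3.0580, -7.0667). Equal radii place M and F the same way about Z: M = Z + 7.7·n = (29.981, 21.364), F = Z − 7.7·n = (36.097, 7.2306). So M.y = 21.364.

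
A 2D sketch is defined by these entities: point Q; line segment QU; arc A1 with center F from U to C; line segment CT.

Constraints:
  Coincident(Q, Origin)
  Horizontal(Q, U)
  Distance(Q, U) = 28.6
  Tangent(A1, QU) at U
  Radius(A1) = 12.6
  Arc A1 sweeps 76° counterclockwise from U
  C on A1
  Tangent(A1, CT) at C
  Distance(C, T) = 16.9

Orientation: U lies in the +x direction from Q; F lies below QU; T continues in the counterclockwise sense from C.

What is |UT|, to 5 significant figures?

30.652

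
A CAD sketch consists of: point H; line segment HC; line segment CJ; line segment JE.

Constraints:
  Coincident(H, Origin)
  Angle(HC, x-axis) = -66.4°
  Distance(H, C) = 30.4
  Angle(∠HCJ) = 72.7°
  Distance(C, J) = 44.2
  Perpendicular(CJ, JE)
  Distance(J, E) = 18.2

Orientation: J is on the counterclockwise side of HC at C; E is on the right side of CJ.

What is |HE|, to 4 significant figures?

58.88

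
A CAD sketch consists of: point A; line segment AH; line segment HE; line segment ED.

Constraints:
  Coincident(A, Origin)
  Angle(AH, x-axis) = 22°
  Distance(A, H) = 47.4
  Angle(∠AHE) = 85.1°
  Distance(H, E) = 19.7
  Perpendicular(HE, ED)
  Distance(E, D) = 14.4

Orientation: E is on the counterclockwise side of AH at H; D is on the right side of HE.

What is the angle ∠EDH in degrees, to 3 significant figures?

53.8°

∠AHE = 85.1°, so HE runs at 22.0° + (180° − 85.1°) = 117° from the x-axis; with |HE| = 19.7, E = H + 19.7·(cos 117°, sin 117°) = (35.0, 35.3). HE ⟂ ED; with |ED| = 14.4 on the right of HE, D = E + 14.4·(0.892, 0.452) = (47.9, 41.8). Then cos ∠EDH = DE·DH / (|DE||DH|), giving 53.8°.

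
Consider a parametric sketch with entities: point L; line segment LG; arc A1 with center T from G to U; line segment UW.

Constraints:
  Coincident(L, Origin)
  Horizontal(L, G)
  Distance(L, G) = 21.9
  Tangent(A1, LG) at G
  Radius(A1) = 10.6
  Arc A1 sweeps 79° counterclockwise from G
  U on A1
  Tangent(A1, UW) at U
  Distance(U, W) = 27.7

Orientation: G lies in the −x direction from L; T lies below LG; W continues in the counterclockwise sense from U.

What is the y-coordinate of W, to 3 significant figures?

-35.8

On A1, G sits at bearing 90° from T; a 79° counterclockwise sweep puts U at bearing 169°, so U = T + 10.6·(cos 169°, sin 169°) = (-32.3, -8.58). Since A1 is tangent to UW there, TU ⟂ UW, so UW runs along (−sin 169°, cos 169°); with |UW| = 27.7, W = (-37.6, -35.8). So W.y = -35.8.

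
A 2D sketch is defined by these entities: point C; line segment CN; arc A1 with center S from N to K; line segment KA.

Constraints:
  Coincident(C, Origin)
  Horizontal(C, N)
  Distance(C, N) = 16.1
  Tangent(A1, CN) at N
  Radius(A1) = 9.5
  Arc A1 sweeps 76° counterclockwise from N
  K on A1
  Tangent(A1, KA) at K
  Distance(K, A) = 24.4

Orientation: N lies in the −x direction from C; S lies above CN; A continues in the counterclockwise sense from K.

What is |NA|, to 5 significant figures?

34.381

C is at the origin; CN is horizontal with |CN| = 16.1 and N on the −x side, so N = (-16.100, 0.0000). Since A1 is tangent to CN there, SN ⟂ CN, so S = N + (0, 9.5) = (-16.100, 9.5000). On A1, N sits at bearing -90° from S; a 76° counterclockwise sweep puts K at bearing -14°, so K = S + 9.5·(cos -14°, sin -14°) = (-6.8822, 7.2017). The tangent condition forces SK to be normal to KA, so KA runs along (−sin -14°, cos -14°); with |KA| = 24.4, A = (-0.97930, 30.877). Then |NA| = |A − N| = 34.381.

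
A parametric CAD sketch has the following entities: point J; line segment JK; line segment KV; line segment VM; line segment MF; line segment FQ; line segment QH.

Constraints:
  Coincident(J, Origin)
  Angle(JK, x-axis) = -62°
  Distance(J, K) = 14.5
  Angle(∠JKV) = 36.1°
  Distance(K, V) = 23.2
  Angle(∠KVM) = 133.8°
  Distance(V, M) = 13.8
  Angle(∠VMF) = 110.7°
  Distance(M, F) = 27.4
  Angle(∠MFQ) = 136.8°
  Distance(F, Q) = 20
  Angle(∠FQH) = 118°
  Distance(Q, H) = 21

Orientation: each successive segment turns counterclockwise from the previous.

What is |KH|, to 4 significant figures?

31.36

J is at the origin; JK runs at -62.0° with length 14.5, so K = (6.807, -12.80). ∠JKV = 36.1° gives KV at 81.90° from the x-axis; with |KV| = 23.2, V = (10.08, 10.17). ∠KVM = 133.8° gives VM at 128.1° from the x-axis; with |VM| = 13.8, M = (1.561, 21.03). ∠VMF = 110.7° gives MF at -162.6° from the x-axis; with |MF| = 27.4, F = (-24.59, 12.83). ∠MFQ = 136.8° gives FQ at -119.4° from the x-axis; with |FQ| = 20.0, Q = (-34.40, -4.592). ∠FQH = 118.0° gives QH at -57.40° from the x-axis; with |QH| = 21.0, H = (-23.09, -22.28). Then |KH| = |H − K| = 31.36.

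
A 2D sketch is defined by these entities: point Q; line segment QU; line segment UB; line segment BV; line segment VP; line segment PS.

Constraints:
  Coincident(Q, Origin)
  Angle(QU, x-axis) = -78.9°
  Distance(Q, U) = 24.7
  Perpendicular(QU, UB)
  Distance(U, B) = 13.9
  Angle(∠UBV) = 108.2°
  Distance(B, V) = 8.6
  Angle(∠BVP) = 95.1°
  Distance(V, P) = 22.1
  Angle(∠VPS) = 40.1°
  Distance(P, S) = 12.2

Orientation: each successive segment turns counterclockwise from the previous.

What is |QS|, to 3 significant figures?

18.8

Q is at the origin; QU runs at -78.9° with length 24.7, so U = (4.76, -24.2). The perpendicularity gives UB at right angles to QU, so UB runs at 11.1°; with |UB| = 13.9, B = (18.4, -21.6). ∠UBV = 108.2° gives BV at 82.9° from the x-axis; with |BV| = 8.6, V = (19.5, -13.0). ∠BVP = 95.1° gives VP at 168° from the x-axis; with |VP| = 22.1, P = (-2.14, -8.36). ∠VPS = 40.1° gives PS at -52.3° from the x-axis; with |PS| = 12.2, S = (5.32, -18.0). Then |QS| = |S − Q| = 18.8.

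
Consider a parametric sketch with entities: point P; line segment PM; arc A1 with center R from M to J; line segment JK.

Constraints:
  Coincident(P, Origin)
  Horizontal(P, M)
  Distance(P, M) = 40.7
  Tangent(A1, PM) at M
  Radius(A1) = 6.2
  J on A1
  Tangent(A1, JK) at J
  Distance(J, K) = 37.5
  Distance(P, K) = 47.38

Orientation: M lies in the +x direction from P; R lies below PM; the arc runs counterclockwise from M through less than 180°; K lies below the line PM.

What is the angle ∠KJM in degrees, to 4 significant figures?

142.9°

P is at the origin; PM is horizontal with |PM| = 40.7 and M on the +x side, so M = (40.70, 0.000). Since A1 is tangent to PM there, RM ⟂ PM, so R = M + (0, -6.2) = (40.70, -6.200). Since RJ ⟂ JK (tangency), |RK| = √(6.2² + 37.5²) = 38.01 regardless of where J sits on A1. So K lies on both circle(P, 47.38) and circle(R, 38.01); the below-PM intersection is K = (24.47, -40.57). J is the foot of the tangent from K: J = (34.74, -4.503).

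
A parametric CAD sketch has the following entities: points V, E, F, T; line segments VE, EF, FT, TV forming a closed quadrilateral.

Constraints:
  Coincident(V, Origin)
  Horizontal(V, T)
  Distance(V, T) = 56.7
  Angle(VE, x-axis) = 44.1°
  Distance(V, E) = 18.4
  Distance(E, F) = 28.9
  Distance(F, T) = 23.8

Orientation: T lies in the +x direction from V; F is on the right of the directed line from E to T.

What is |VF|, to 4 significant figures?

34.79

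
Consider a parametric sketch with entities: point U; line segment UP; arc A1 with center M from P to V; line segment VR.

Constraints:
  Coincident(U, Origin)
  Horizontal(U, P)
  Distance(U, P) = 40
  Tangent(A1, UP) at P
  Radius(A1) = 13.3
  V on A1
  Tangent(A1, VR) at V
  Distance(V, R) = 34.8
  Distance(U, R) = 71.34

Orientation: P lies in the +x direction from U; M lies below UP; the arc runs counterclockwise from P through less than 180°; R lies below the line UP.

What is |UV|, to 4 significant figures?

37.03

U is at the origin; U and P share the same y with |UP| = 40.0 and P on the +x side, so P = (40.00, 0.000). The tangent condition forces MP to be normal to UP, so M = P + (0, -13.3) = (40.00, -13.30). Since MV ⟂ VR (tangency), |MR| = √(13.3² + 34.8²) = 37.25 regardless of where V sits on A1. So R lies on both circle(U, 71.34) and circle(M, 37.25); the below-UP intersection is R = (52.37, -48.44). V is the foot of the tangent from R: V = (29.86, -21.90).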